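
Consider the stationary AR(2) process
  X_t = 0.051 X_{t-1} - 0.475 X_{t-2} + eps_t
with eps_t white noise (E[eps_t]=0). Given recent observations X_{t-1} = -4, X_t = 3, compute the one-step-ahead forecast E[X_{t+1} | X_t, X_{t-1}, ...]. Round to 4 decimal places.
E[X_{t+1} \mid \mathcal F_t] = 2.0530

For an AR(p) model X_t = c + sum_i phi_i X_{t-i} + eps_t, the
one-step-ahead conditional mean is
  E[X_{t+1} | X_t, ...] = c + sum_i phi_i X_{t+1-i}.
Substitute known values:
  E[X_{t+1} | ...] = (0.051) * (3) + (-0.475) * (-4)
                   = 2.0530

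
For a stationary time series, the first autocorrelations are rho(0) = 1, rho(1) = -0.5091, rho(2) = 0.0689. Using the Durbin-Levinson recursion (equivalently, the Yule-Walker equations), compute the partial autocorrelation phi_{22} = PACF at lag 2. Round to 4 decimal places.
\phi_{22} = -0.2569

The PACF at lag k is phi_{kk}, the last component of the solution
to the Yule-Walker system G_k phi = r_k where
  (G_k)_{ij} = rho(|i - j|), (r_k)_i = rho(i), i,j = 1..k.
Equivalently, Durbin-Levinson gives phi_{kk} iteratively:
  phi_{11} = rho(1)
  phi_{kk} = [rho(k) - sum_{j=1..k-1} phi_{k-1,j} rho(k-j)]
            / [1 - sum_{j=1..k-1} phi_{k-1,j} rho(j)],
  phi_{k,j} = phi_{k-1,j} - phi_{kk} phi_{k-1,k-j},  j = 1..k-1.
Step k = 1:
  phi_11 = rho(1) = -0.5091.
Step k = 2:
  phi_22 = [rho(2) - phi_11 rho(1)] / [1 - phi_11 rho(1)] = [0.0689 - (-0.5091)(-0.5091)] / [1 - (-0.5091)(-0.5091)]
         = -0.19028281 / 0.74081719 = -0.2569.
Therefore phi_{22} = -0.2569.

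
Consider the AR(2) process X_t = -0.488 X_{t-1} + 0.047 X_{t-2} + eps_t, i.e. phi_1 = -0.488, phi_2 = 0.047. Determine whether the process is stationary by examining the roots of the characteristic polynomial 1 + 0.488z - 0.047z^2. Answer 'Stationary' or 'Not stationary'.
\text{Stationary}

The AR(p) characteristic polynomial is P(z) = 1 + 0.488z - 0.047z^2.
Stationarity requires all roots to lie outside the unit circle, i.e. |z| > 1 for every root.
Set 1 + (0.488) z + (-0.047) z^2 = 0, i.e. a z^2 + b z + c = 0 with a = -0.047, b = 0.488, c = 1.
Discriminant D = b^2 - 4ac = (0.488)^2 - 4*(-0.047)*1 = 0.238144 - (-0.188) = 0.426144.
D >= 0, so the roots are real: z = (-b +/- sqrt(D)) / (2a) = (-0.488 +/- 0.652797) / (-0.094).
  z_1 = (-0.488 + 0.652797) / (-0.094) = -1.7532,   |z_1| = 1.7532.
  z_2 = (-0.488 - 0.652797) / (-0.094) = 12.1361,   |z_2| = 12.1361.
Moduli of all roots: 1.7532, 12.1361.
All moduli strictly greater than 1? Yes.
Verdict: Stationary.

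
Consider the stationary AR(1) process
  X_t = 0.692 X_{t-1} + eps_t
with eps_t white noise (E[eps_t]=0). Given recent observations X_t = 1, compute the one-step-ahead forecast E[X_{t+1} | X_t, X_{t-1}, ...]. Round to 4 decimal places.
E[X_{t+1} \mid \mathcal F_t] = 0.6920

For an AR(p) model X_t = c + sum_i phi_i X_{t-i} + eps_t, the
one-step-ahead conditional mean is
  E[X_{t+1} | X_t, ...] = c + sum_i phi_i X_{t+1-i}.
Substitute known values:
  E[X_{t+1} | ...] = (0.692) * (1)
                   = 0.6920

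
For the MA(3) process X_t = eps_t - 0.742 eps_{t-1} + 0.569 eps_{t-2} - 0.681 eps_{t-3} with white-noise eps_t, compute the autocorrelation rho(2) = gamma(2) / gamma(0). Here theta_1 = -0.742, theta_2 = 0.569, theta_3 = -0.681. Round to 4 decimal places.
\rho(2) = 0.4595

For an MA(q) process with theta_0 = 1, the autocovariance is
  gamma(k) = sigma^2 * sum_{i=0..q-k} theta_i * theta_{i+k},
and rho(k) = gamma(k) / gamma(0). Sigma^2 cancels.
  numerator   = (1)*(0.569) + (-0.742)*(-0.681) = 1.074302.
  denominator = (1)^2 + (-0.742)^2 + (0.569)^2 + (-0.681)^2 = 2.338086.
  rho(2) = 1.074302 / 2.338086 = 0.4595.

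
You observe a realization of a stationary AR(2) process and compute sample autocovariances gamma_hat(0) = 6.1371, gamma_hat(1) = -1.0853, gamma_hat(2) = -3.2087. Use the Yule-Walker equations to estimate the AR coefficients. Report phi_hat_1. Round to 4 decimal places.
\hat\phi_{1} = -0.2780

The Yule-Walker equations for an AR(p) process read, in matrix form,
  Gamma_p phi = r_p,   with   (Gamma_p)_{ij} = gamma(|i - j|),
                       (r_p)_i = gamma(i),   i,j = 1..p.
Substitute the sample gammas (Toeplitz matrix and right-hand side of size 2):
  Gamma_p = [[6.1371, -1.0853], [-1.0853, 6.1371]]
  r_p     = [-1.0853, -3.2087]
Written out:
  6.1371 phi_1 - 1.0853 phi_2 = -1.0853
  -1.0853 phi_1 + 6.1371 phi_2 = -3.2087
Solve by Cramer's rule:
  det = gamma(0)^2 - gamma(1)^2 = (6.1371)^2 - (-1.0853)^2 = 37.66399641 - 1.17787609 = 36.48612032
  phi_hat_1 = [gamma(1) gamma(0) - gamma(1) gamma(2)] / det = [(-1.0853)(6.1371) - (-1.0853)(-3.2087)] / 36.48612032 = -10.14299674 / 36.48612032 = -0.278
  phi_hat_2 = [gamma(0) gamma(2) - gamma(1)^2] / det = [(6.1371)(-3.2087) - (-1.0853)^2] / 36.48612032 = -20.86998886 / 36.48612032 = -0.572
So phi_hat = [-0.2780, -0.5720].
Therefore phi_hat_1 = -0.2780.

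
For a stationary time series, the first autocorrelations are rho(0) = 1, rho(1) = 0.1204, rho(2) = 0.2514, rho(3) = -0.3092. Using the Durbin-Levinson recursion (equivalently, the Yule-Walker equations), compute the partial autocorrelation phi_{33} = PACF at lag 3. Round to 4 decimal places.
\phi_{33} = -0.3889

The PACF at lag k is phi_{kk}, the last component of the solution
to the Yule-Walker system G_k phi = r_k where
  (G_k)_{ij} = rho(|i - j|), (r_k)_i = rho(i), i,j = 1..k.
Equivalently, Durbin-Levinson gives phi_{kk} iteratively:
  phi_{11} = rho(1)
  phi_{kk} = [rho(k) - sum_{j=1..k-1} phi_{k-1,j} rho(k-j)]
            / [1 - sum_{j=1..k-1} phi_{k-1,j} rho(j)],
  phi_{k,j} = phi_{k-1,j} - phi_{kk} phi_{k-1,k-j},  j = 1..k-1.
Step k = 1:
  phi_11 = rho(1) = 0.1204.
Step k = 2:
  phi_22 = [rho(2) - phi_11 rho(1)] / [1 - phi_11 rho(1)] = [0.2514 - (0.1204)(0.1204)] / [1 - (0.1204)(0.1204)]
         = 0.23690384 / 0.98550384 = 0.240389.
  Update: phi_21 = phi_11 - phi_22 phi_11 = 0.1204 - (0.240389)(0.1204) = 0.091457.
Step k = 3:
  phi_33 = [rho(3) - phi_21 rho(2) - phi_22 rho(1)] / [1 - phi_21 rho(1) - phi_22 rho(2)]
    numerator   = -0.3092 - (0.091457)(0.2514) - (0.240389)(0.1204) = -0.36113513
    denominator = 1 - (0.091457)(0.1204) - (0.240389)(0.2514) = 0.92855487
  phi_33 = -0.36113513 / 0.92855487 = -0.3889.
Therefore phi_{33} = -0.3889.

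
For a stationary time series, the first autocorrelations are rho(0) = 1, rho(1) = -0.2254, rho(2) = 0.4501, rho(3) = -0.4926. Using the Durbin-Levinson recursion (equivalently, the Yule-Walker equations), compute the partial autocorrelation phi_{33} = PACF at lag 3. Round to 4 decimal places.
\phi_{33} = -0.4339

The PACF at lag k is phi_{kk}, the last component of the solution
to the Yule-Walker system G_k phi = r_k where
  (G_k)_{ij} = rho(|i - j|), (r_k)_i = rho(i), i,j = 1..k.
Equivalently, Durbin-Levinson gives phi_{kk} iteratively:
  phi_{11} = rho(1)
  phi_{kk} = [rho(k) - sum_{j=1..k-1} phi_{k-1,j} rho(k-j)]
            / [1 - sum_{j=1..k-1} phi_{k-1,j} rho(j)],
  phi_{k,j} = phi_{k-1,j} - phi_{kk} phi_{k-1,k-j},  j = 1..k-1.
Step k = 1:
  phi_11 = rho(1) = -0.2254.
Step k = 2:
  phi_22 = [rho(2) - phi_11 rho(1)] / [1 - phi_11 rho(1)] = [0.4501 - (-0.2254)(-0.2254)] / [1 - (-0.2254)(-0.2254)]
         = 0.39929484 / 0.94919484 = 0.420667.
  Update: phi_21 = phi_11 - phi_22 phi_11 = -0.2254 - (0.420667)(-0.2254) = -0.130582.
Step k = 3:
  phi_33 = [rho(3) - phi_21 rho(2) - phi_22 rho(1)] / [1 - phi_21 rho(1) - phi_22 rho(2)]
    numerator   = -0.4926 - (-0.130582)(0.4501) - (0.420667)(-0.2254) = -0.33900687
    denominator = 1 - (-0.130582)(-0.2254) - (0.420667)(0.4501) = 0.78122472
  phi_33 = -0.33900687 / 0.78122472 = -0.4339.
Therefore phi_{33} = -0.4339.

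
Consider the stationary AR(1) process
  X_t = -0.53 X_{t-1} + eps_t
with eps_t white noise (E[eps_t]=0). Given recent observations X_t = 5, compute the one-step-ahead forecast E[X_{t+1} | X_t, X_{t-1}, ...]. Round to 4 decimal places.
E[X_{t+1} \mid \mathcal F_t] = -2.6500

For an AR(p) model X_t = c + sum_i phi_i X_{t-i} + eps_t, the
one-step-ahead conditional mean is
  E[X_{t+1} | X_t, ...] = c + sum_i phi_i X_{t+1-i}.
Substitute known values:
  E[X_{t+1} | ...] = (-0.53) * (5)
                   = -2.6500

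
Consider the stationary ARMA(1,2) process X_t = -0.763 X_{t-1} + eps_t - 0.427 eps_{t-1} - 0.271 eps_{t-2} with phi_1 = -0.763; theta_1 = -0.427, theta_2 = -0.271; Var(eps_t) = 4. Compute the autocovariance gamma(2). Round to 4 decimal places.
\gamma(2) = 7.1225

Multiply the model equation by X_{t-k} and take expectations. With theta_0 = psi_0 = 1 and psi_j the MA(infinity) weights, this gives
  gamma(k) - sum_i phi_i gamma(k-i) = c_k,
  c_k = sigma^2 * sum_{j=k..q} theta_j psi_{j-k}   (c_k = 0 for k > q),
using gamma(-m) = gamma(m).
psi-weights needed (psi_j = theta_j + sum_i phi_i psi_{j-i}):
  psi_1 = theta_1 + phi_1 = -0.427 + (-0.763) = -1.19
  psi_2 = theta_2 + phi_1 psi_1 = -0.271 + (-0.763)(-1.19) = 0.63697
Right-hand sides:
  c_0 = sigma^2 (1 + theta_1 psi_1 + theta_2 psi_2) = 4 * (1 + (-0.427)(-1.19) + (-0.271)(0.63697)) = 4 * 1.335511 = 5.342045
  c_1 = sigma^2 (theta_1 + theta_2 psi_1) = 4 * (-0.427 + (-0.271)(-1.19)) = -0.41804
  c_2 = sigma^2 theta_2 = 4 * (-0.271) = -1.084
Equations for k = 0 and k = 1 (AR order 1):
  gamma(0) = phi_1 gamma(1) + c_0
  gamma(1) = phi_1 gamma(0) + c_1
Substituting the second into the first: gamma(0) (1 - phi_1^2) = c_0 + phi_1 c_1, so
  gamma(0) = (c_0 + phi_1 c_1) / (1 - phi_1^2) = (5.342045 + (-0.763)(-0.41804)) / (1 - (-0.763)^2) = 5.661009 / 0.417831 = 13.548562.
  gamma(1) = phi_1 gamma(0) + c_1 = (-0.763)(13.548562) + (-0.41804) = -10.755592.
For k = 2: gamma(2) = phi_1 gamma(1) + c_2
  = (-0.763)(-10.755592) + (-1.084) = 7.122517.
Therefore gamma(2) = 7.1225 (to 4 decimal places).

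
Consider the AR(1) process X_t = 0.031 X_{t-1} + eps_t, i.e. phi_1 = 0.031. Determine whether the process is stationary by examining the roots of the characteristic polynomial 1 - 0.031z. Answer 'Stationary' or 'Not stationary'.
\text{Stationary}

The AR(p) characteristic polynomial is P(z) = 1 - 0.031z.
Stationarity requires all roots to lie outside the unit circle, i.e. |z| > 1 for every root.
This is linear in z: 1 + (-0.031) z = 0  =>  z = -1/(-0.031) = 32.258065,  |z| = 32.258065.
Moduli of all roots: 32.2581.
All moduli strictly greater than 1? Yes.
Verdict: Stationary.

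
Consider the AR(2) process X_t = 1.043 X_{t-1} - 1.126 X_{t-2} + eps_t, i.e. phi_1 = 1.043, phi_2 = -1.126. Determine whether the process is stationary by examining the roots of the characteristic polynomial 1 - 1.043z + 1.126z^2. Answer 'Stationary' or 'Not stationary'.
\text{Not stationary}

The AR(p) characteristic polynomial is P(z) = 1 - 1.043z + 1.126z^2.
Stationarity requires all roots to lie outside the unit circle, i.e. |z| > 1 for every root.
Set 1 + (-1.043) z + (1.126) z^2 = 0, i.e. a z^2 + b z + c = 0 with a = 1.126, b = -1.043, c = 1.
Discriminant D = b^2 - 4ac = (-1.043)^2 - 4*(1.126)*1 = 1.087849 - (4.504) = -3.416151.
D < 0, so the roots are the complex-conjugate pair z = (-b +/- i sqrt(-D)) / (2a) = 0.4631 +/- 0.8207i.
For a conjugate pair |z|^2 = z * conj(z) = (product of roots) = c/a = 1/(1.126) = 0.888099, so |z| = sqrt(0.888099) = 0.9424 for both roots.
Moduli of all roots: 0.9424, 0.9424.
All moduli strictly greater than 1? No.
Verdict: Not stationary.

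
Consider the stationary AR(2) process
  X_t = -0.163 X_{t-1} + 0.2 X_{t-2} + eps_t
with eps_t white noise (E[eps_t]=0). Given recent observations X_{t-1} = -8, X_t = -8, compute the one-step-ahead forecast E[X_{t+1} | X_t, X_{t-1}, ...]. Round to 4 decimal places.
E[X_{t+1} \mid \mathcal F_t] = -0.2960

For an AR(p) model X_t = c + sum_i phi_i X_{t-i} + eps_t, the
one-step-ahead conditional mean is
  E[X_{t+1} | X_t, ...] = c + sum_i phi_i X_{t+1-i}.
Substitute known values:
  E[X_{t+1} | ...] = (-0.163) * (-8) + (0.2) * (-8)
                   = -0.2960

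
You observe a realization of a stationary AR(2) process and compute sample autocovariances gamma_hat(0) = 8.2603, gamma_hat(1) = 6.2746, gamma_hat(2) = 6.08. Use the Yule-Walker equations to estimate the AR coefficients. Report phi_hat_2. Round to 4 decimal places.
\hat\phi_{2} = 0.3760

The Yule-Walker equations for an AR(p) process read, in matrix form,
  Gamma_p phi = r_p,   with   (Gamma_p)_{ij} = gamma(|i - j|),
                       (r_p)_i = gamma(i),   i,j = 1..p.
Substitute the sample gammas (Toeplitz matrix and right-hand side of size 2):
  Gamma_p = [[8.2603, 6.2746], [6.2746, 8.2603]]
  r_p     = [6.2746, 6.08]
Written out:
  8.2603 phi_1 + 6.2746 phi_2 = 6.2746
  6.2746 phi_1 + 8.2603 phi_2 = 6.08
Solve by Cramer's rule:
  det = gamma(0)^2 - gamma(1)^2 = (8.2603)^2 - (6.2746)^2 = 68.23255609 - 39.37060516 = 28.86195093
  phi_hat_1 = [gamma(1) gamma(0) - gamma(1) gamma(2)] / det = [(6.2746)(8.2603) - (6.2746)(6.08)] / 28.86195093 = 13.68051038 / 28.86195093 = 0.474
  phi_hat_2 = [gamma(0) gamma(2) - gamma(1)^2] / det = [(8.2603)(6.08) - (6.2746)^2] / 28.86195093 = 10.85201884 / 28.86195093 = 0.376
So phi_hat = [0.4740, 0.3760].
Therefore phi_hat_2 = 0.3760.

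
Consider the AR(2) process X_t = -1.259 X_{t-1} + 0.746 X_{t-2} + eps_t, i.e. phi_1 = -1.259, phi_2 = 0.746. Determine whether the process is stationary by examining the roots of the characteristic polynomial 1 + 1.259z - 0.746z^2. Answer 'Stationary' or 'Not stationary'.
\text{Not stationary}

The AR(p) characteristic polynomial is P(z) = 1 + 1.259z - 0.746z^2.
Stationarity requires all roots to lie outside the unit circle, i.e. |z| > 1 for every root.
Set 1 + (1.259) z + (-0.746) z^2 = 0, i.e. a z^2 + b z + c = 0 with a = -0.746, b = 1.259, c = 1.
Discriminant D = b^2 - 4ac = (1.259)^2 - 4*(-0.746)*1 = 1.585081 - (-2.984) = 4.569081.
D >= 0, so the roots are real: z = (-b +/- sqrt(D)) / (2a) = (-1.259 +/- 2.137541) / (-1.492).
  z_1 = (-1.259 + 2.137541) / (-1.492) = -0.5888,   |z_1| = 0.5888.
  z_2 = (-1.259 - 2.137541) / (-1.492) = 2.2765,   |z_2| = 2.2765.
Moduli of all roots: 0.5888, 2.2765.
All moduli strictly greater than 1? No.
Verdict: Not stationary.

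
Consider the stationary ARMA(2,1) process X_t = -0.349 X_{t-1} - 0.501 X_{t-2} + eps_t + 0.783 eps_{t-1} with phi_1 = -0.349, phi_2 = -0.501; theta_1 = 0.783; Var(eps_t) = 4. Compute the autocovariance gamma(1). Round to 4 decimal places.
\gamma(1) = 0.4471

Multiply the model equation by X_{t-k} and take expectations. With theta_0 = psi_0 = 1 and psi_j the MA(infinity) weights, this gives
  gamma(k) - sum_i phi_i gamma(k-i) = c_k,
  c_k = sigma^2 * sum_{j=k..q} theta_j psi_{j-k}   (c_k = 0 for k > q),
using gamma(-m) = gamma(m).
psi-weights needed (psi_j = theta_j + sum_i phi_i psi_{j-i}):
  psi_1 = theta_1 + phi_1 = 0.783 + (-0.349) = 0.434
Right-hand sides:
  c_0 = sigma^2 (1 + theta_1 psi_1) = 4 * (1 + (0.783)(0.434)) = 4 * 1.339822 = 5.359288
  c_1 = sigma^2 theta_1 = 4 * (0.783) = 3.132
  c_2 = 0
Equations for k = 0, 1, 2 (AR order 2, c_2 = 0):
  (E0) gamma(0) = phi_1 gamma(1) + phi_2 gamma(2) + c_0
  (E1) gamma(1) = phi_1 gamma(0) + phi_2 gamma(1) + c_1
  (E2) gamma(2) = phi_1 gamma(1) + phi_2 gamma(0)
From (E1): gamma(1) = A gamma(0) + B with
  A = phi_1 / (1 - phi_2) = -0.349 / 1.501 = -0.232512,   B = c_1 / (1 - phi_2) = 3.132 / 1.501 = 2.086609.
Insert (E2) into (E0): gamma(0) (1 - phi_2^2) = phi_1 (1 + phi_2) gamma(1) + c_0.
  phi_1 (1 + phi_2) = (-0.349)(0.499) = -0.174151,   1 - phi_2^2 = 0.748999.
Replace gamma(1) by A gamma(0) + B and collect gamma(0):
  gamma(0) [0.748999 - (-0.174151)(-0.232512)] = (-0.174151)(2.086609) + 5.359288
  gamma(0) * 0.708507 = 4.995903
  gamma(0) = 4.995903 / 0.708507 = 7.051312.
  gamma(1) = A gamma(0) + B = (-0.232512)(7.051312) + (2.086609) = 0.447097.
Therefore gamma(1) = 0.4471 (to 4 decimal places).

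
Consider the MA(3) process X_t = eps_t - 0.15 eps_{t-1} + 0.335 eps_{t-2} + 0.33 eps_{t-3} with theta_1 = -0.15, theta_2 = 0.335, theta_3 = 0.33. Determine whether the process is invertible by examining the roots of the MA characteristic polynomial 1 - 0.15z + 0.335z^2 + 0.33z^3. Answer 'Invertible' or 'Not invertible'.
\text{Invertible}

The MA(q) characteristic polynomial is P(z) = 1 - 0.15z + 0.335z^2 + 0.33z^3.
Invertibility requires all roots to lie outside the unit circle, i.e. |z| > 1 for every root.
Degree 3: look for a simple real root z0 first, then factor out (1 - z/z0) and solve the remaining quadratic.
Testing z0 = -2: P(-2) = 1 + (-0.15)(-2) + (0.335)(-2)^2 + (0.33)(-2)^3
  = 1 + (0.3) + (1.34) + (-2.64) = 0.  So z_0 = -2 is a root, |z_0| = 2.
Divide out the factor (1 + 0.5 z) = (1 - z/z0) (since 1/z0 = -0.5):
  P(z) = (1 + 0.5 z)(1 + (-0.65) z + (0.66) z^2)
  [check: z-coef -0.65 - (-0.5) = -0.15; z^2-coef 0.66 - (-0.5)(-0.65) = 0.335; z^3-coef -(-0.5)(0.66) = 0.33.]
Remaining roots from the quadratic factor 1 + (-0.65) z + (0.66) z^2:
  Set 1 + (-0.65) z + (0.66) z^2 = 0, i.e. a z^2 + b z + c = 0 with a = 0.66, b = -0.65, c = 1.
  Discriminant D = b^2 - 4ac = (-0.65)^2 - 4*(0.66)*1 = 0.4225 - (2.64) = -2.2175.
  D < 0, so the roots are the complex-conjugate pair z = (-b +/- i sqrt(-D)) / (2a) = 0.4924 +/- 1.1281i.
  For a conjugate pair |z|^2 = z * conj(z) = (product of roots) = c/a = 1/(0.66) = 1.515152, so |z| = sqrt(1.515152) = 1.2309 for both roots.
Moduli of all roots: 2.0000, 1.2309, 1.2309.
All moduli strictly greater than 1? Yes.
Verdict: Invertible.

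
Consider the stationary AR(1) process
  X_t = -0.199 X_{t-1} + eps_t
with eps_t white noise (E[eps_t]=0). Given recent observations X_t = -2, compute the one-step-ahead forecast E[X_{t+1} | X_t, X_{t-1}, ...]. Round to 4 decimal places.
E[X_{t+1} \mid \mathcal F_t] = 0.3980

For an AR(p) model X_t = c + sum_i phi_i X_{t-i} + eps_t, the
one-step-ahead conditional mean is
  E[X_{t+1} | X_t, ...] = c + sum_i phi_i X_{t+1-i}.
Substitute known values:
  E[X_{t+1} | ...] = (-0.199) * (-2)
                   = 0.3980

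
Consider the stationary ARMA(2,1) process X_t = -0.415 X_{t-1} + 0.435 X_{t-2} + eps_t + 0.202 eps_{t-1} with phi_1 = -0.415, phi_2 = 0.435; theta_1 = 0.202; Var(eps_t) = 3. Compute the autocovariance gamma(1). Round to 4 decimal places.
\gamma(1) = -3.3189

Multiply the model equation by X_{t-k} and take expectations. With theta_0 = psi_0 = 1 and psi_j the MA(infinity) weights, this gives
  gamma(k) - sum_i phi_i gamma(k-i) = c_k,
  c_k = sigma^2 * sum_{j=k..q} theta_j psi_{j-k}   (c_k = 0 for k > q),
using gamma(-m) = gamma(m).
psi-weights needed (psi_j = theta_j + sum_i phi_i psi_{j-i}):
  psi_1 = theta_1 + phi_1 = 0.202 + (-0.415) = -0.213
Right-hand sides:
  c_0 = sigma^2 (1 + theta_1 psi_1) = 3 * (1 + (0.202)(-0.213)) = 3 * 0.956974 = 2.870922
  c_1 = sigma^2 theta_1 = 3 * (0.202) = 0.606
  c_2 = 0
Equations for k = 0, 1, 2 (AR order 2, c_2 = 0):
  (E0) gamma(0) = phi_1 gamma(1) + phi_2 gamma(2) + c_0
  (E1) gamma(1) = phi_1 gamma(0) + phi_2 gamma(1) + c_1
  (E2) gamma(2) = phi_1 gamma(1) + phi_2 gamma(0)
From (E1): gamma(1) = A gamma(0) + B with
  A = phi_1 / (1 - phi_2) = -0.415 / 0.565 = -0.734513,   B = c_1 / (1 - phi_2) = 0.606 / 0.565 = 1.072566.
Insert (E2) into (E0): gamma(0) (1 - phi_2^2) = phi_1 (1 + phi_2) gamma(1) + c_0.
  phi_1 (1 + phi_2) = (-0.415)(1.435) = -0.595525,   1 - phi_2^2 = 0.810775.
Replace gamma(1) by A gamma(0) + B and collect gamma(0):
  gamma(0) [0.810775 - (-0.595525)(-0.734513)] = (-0.595525)(1.072566) + 2.870922
  gamma(0) * 0.373354 = 2.232182
  gamma(0) = 2.232182 / 0.373354 = 5.978728.
  gamma(1) = A gamma(0) + B = (-0.734513)(5.978728) + (1.072566) = -3.318889.
Therefore gamma(1) = -3.3189 (to 4 decimal places).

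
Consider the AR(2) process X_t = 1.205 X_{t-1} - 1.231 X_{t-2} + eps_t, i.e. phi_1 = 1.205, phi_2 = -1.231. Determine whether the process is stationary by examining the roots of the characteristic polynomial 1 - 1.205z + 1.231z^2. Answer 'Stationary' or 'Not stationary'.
\text{Not stationary}

The AR(p) characteristic polynomial is P(z) = 1 - 1.205z + 1.231z^2.
Stationarity requires all roots to lie outside the unit circle, i.e. |z| > 1 for every root.
Set 1 + (-1.205) z + (1.231) z^2 = 0, i.e. a z^2 + b z + c = 0 with a = 1.231, b = -1.205, c = 1.
Discriminant D = b^2 - 4ac = (-1.205)^2 - 4*(1.231)*1 = 1.452025 - (4.924) = -3.471975.
D < 0, so the roots are the complex-conjugate pair z = (-b +/- i sqrt(-D)) / (2a) = 0.4894 +/- 0.7568i.
For a conjugate pair |z|^2 = z * conj(z) = (product of roots) = c/a = 1/(1.231) = 0.812348, so |z| = sqrt(0.812348) = 0.9013 for both roots.
Moduli of all roots: 0.9013, 0.9013.
All moduli strictly greater than 1? No.
Verdict: Not stationary.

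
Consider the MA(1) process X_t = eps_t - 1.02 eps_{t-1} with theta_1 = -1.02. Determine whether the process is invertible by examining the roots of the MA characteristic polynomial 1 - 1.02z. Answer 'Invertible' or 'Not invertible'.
\text{Not invertible}

The MA(q) characteristic polynomial is P(z) = 1 - 1.02z.
Invertibility requires all roots to lie outside the unit circle, i.e. |z| > 1 for every root.
This is linear in z: 1 + (-1.02) z = 0  =>  z = -1/(-1.02) = 0.980392,  |z| = 0.980392.
Moduli of all roots: 0.9804.
All moduli strictly greater than 1? No.
Verdict: Not invertible.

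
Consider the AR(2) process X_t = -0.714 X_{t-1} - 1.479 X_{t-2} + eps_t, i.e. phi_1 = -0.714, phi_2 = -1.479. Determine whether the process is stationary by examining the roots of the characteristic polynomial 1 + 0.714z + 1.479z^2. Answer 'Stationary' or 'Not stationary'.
\text{Not stationary}

The AR(p) characteristic polynomial is P(z) = 1 + 0.714z + 1.479z^2.
Stationarity requires all roots to lie outside the unit circle, i.e. |z| > 1 for every root.
Set 1 + (0.714) z + (1.479) z^2 = 0, i.e. a z^2 + b z + c = 0 with a = 1.479, b = 0.714, c = 1.
Discriminant D = b^2 - 4ac = (0.714)^2 - 4*(1.479)*1 = 0.509796 - (5.916) = -5.406204.
D < 0, so the roots are the complex-conjugate pair z = (-b +/- i sqrt(-D)) / (2a) = -0.2414 +/- 0.786i.
For a conjugate pair |z|^2 = z * conj(z) = (product of roots) = c/a = 1/(1.479) = 0.676133, so |z| = sqrt(0.676133) = 0.8223 for both roots.
Moduli of all roots: 0.8223, 0.8223.
All moduli strictly greater than 1? No.
Verdict: Not stationary.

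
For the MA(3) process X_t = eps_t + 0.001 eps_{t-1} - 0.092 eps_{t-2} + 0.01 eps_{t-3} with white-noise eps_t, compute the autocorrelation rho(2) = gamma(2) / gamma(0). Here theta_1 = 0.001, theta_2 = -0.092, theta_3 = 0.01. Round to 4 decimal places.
\rho(2) = -0.0912

For an MA(q) process with theta_0 = 1, the autocovariance is
  gamma(k) = sigma^2 * sum_{i=0..q-k} theta_i * theta_{i+k},
and rho(k) = gamma(k) / gamma(0). Sigma^2 cancels.
  numerator   = (1)*(-0.092) + (0.001)*(0.01) = -0.09199.
  denominator = (1)^2 + (0.001)^2 + (-0.092)^2 + (0.01)^2 = 1.008565.
  rho(2) = -0.09199 / 1.008565 = -0.0912.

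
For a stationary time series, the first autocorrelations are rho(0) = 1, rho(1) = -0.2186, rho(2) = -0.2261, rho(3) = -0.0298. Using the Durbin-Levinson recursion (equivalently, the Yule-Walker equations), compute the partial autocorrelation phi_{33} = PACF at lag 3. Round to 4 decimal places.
\phi_{33} = -0.1790

The PACF at lag k is phi_{kk}, the last component of the solution
to the Yule-Walker system G_k phi = r_k where
  (G_k)_{ij} = rho(|i - j|), (r_k)_i = rho(i), i,j = 1..k.
Equivalently, Durbin-Levinson gives phi_{kk} iteratively:
  phi_{11} = rho(1)
  phi_{kk} = [rho(k) - sum_{j=1..k-1} phi_{k-1,j} rho(k-j)]
            / [1 - sum_{j=1..k-1} phi_{k-1,j} rho(j)],
  phi_{k,j} = phi_{k-1,j} - phi_{kk} phi_{k-1,k-j},  j = 1..k-1.
Step k = 1:
  phi_11 = rho(1) = -0.2186.
Step k = 2:
  phi_22 = [rho(2) - phi_11 rho(1)] / [1 - phi_11 rho(1)] = [-0.2261 - (-0.2186)(-0.2186)] / [1 - (-0.2186)(-0.2186)]
         = -0.27388596 / 0.95221404 = -0.287631.
  Update: phi_21 = phi_11 - phi_22 phi_11 = -0.2186 - (-0.287631)(-0.2186) = -0.281476.
Step k = 3:
  phi_33 = [rho(3) - phi_21 rho(2) - phi_22 rho(1)] / [1 - phi_21 rho(1) - phi_22 rho(2)]
    numerator   = -0.0298 - (-0.281476)(-0.2261) - (-0.287631)(-0.2186) = -0.1563178
    denominator = 1 - (-0.281476)(-0.2186) - (-0.287631)(-0.2261) = 0.87343604
  phi_33 = -0.1563178 / 0.87343604 = -0.179.
Therefore phi_{33} = -0.1790.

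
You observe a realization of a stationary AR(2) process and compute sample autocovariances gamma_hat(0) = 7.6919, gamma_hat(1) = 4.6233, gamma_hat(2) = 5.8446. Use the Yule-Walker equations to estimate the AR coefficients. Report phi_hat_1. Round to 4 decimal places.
\hat\phi_{1} = 0.2260

The Yule-Walker equations for an AR(p) process read, in matrix form,
  Gamma_p phi = r_p,   with   (Gamma_p)_{ij} = gamma(|i - j|),
                       (r_p)_i = gamma(i),   i,j = 1..p.
Substitute the sample gammas (Toeplitz matrix and right-hand side of size 2):
  Gamma_p = [[7.6919, 4.6233], [4.6233, 7.6919]]
  r_p     = [4.6233, 5.8446]
Written out:
  7.6919 phi_1 + 4.6233 phi_2 = 4.6233
  4.6233 phi_1 + 7.6919 phi_2 = 5.8446
Solve by Cramer's rule:
  det = gamma(0)^2 - gamma(1)^2 = (7.6919)^2 - (4.6233)^2 = 59.16532561 - 21.37490289 = 37.79042272
  phi_hat_1 = [gamma(1) gamma(0) - gamma(1) gamma(2)] / det = [(4.6233)(7.6919) - (4.6233)(5.8446)] / 37.79042272 = 8.54062209 / 37.79042272 = 0.226
  phi_hat_2 = [gamma(0) gamma(2) - gamma(1)^2] / det = [(7.6919)(5.8446) - (4.6233)^2] / 37.79042272 = 23.58117585 / 37.79042272 = 0.624
So phi_hat = [0.2260, 0.6240].
Therefore phi_hat_1 = 0.2260.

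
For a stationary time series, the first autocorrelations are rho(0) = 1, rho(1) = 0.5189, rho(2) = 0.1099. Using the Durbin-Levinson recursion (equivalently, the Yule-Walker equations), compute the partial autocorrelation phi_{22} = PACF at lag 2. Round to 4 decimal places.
\phi_{22} = -0.2181

The PACF at lag k is phi_{kk}, the last component of the solution
to the Yule-Walker system G_k phi = r_k where
  (G_k)_{ij} = rho(|i - j|), (r_k)_i = rho(i), i,j = 1..k.
Equivalently, Durbin-Levinson gives phi_{kk} iteratively:
  phi_{11} = rho(1)
  phi_{kk} = [rho(k) - sum_{j=1..k-1} phi_{k-1,j} rho(k-j)]
            / [1 - sum_{j=1..k-1} phi_{k-1,j} rho(j)],
  phi_{k,j} = phi_{k-1,j} - phi_{kk} phi_{k-1,k-j},  j = 1..k-1.
Step k = 1:
  phi_11 = rho(1) = 0.5189.
Step k = 2:
  phi_22 = [rho(2) - phi_11 rho(1)] / [1 - phi_11 rho(1)] = [0.1099 - (0.5189)(0.5189)] / [1 - (0.5189)(0.5189)]
         = -0.15935721 / 0.73074279 = -0.2181.
Therefore phi_{22} = -0.2181.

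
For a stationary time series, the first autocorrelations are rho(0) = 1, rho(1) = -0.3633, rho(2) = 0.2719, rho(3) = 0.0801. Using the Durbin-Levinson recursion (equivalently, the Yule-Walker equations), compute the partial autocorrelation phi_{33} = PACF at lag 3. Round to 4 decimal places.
\phi_{33} = 0.2620

The PACF at lag k is phi_{kk}, the last component of the solution
to the Yule-Walker system G_k phi = r_k where
  (G_k)_{ij} = rho(|i - j|), (r_k)_i = rho(i), i,j = 1..k.
Equivalently, Durbin-Levinson gives phi_{kk} iteratively:
  phi_{11} = rho(1)
  phi_{kk} = [rho(k) - sum_{j=1..k-1} phi_{k-1,j} rho(k-j)]
            / [1 - sum_{j=1..k-1} phi_{k-1,j} rho(j)],
  phi_{k,j} = phi_{k-1,j} - phi_{kk} phi_{k-1,k-j},  j = 1..k-1.
Step k = 1:
  phi_11 = rho(1) = -0.3633.
Step k = 2:
  phi_22 = [rho(2) - phi_11 rho(1)] / [1 - phi_11 rho(1)] = [0.2719 - (-0.3633)(-0.3633)] / [1 - (-0.3633)(-0.3633)]
         = 0.13991311 / 0.86801311 = 0.161188.
  Update: phi_21 = phi_11 - phi_22 phi_11 = -0.3633 - (0.161188)(-0.3633) = -0.30474.
Step k = 3:
  phi_33 = [rho(3) - phi_21 rho(2) - phi_22 rho(1)] / [1 - phi_21 rho(1) - phi_22 rho(2)]
    numerator   = 0.0801 - (-0.30474)(0.2719) - (0.161188)(-0.3633) = 0.22151846
    denominator = 1 - (-0.30474)(-0.3633) - (0.161188)(0.2719) = 0.84546083
  phi_33 = 0.22151846 / 0.84546083 = 0.262.
Therefore phi_{33} = 0.2620.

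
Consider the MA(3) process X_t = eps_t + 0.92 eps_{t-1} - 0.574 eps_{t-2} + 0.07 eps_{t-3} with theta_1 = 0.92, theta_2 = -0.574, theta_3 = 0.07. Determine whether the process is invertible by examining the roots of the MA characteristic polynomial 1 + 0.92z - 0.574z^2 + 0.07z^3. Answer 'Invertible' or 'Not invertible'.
\text{Not invertible}

The MA(q) characteristic polynomial is P(z) = 1 + 0.92z - 0.574z^2 + 0.07z^3.
Invertibility requires all roots to lie outside the unit circle, i.e. |z| > 1 for every root.
Degree 3: look for a simple real root z0 first, then factor out (1 - z/z0) and solve the remaining quadratic.
Testing z0 = 5: P(5) = 1 + (0.92)(5) + (-0.574)(5)^2 + (0.07)(5)^3
  = 1 + (4.6) + (-14.35) + (8.75) = 0.  So z_0 = 5 is a root, |z_0| = 5.
Divide out the factor (1 - 0.2 z) = (1 - z/z0) (since 1/z0 = 0.2):
  P(z) = (1 - 0.2 z)(1 + (1.12) z + (-0.35) z^2)
  [check: z-coef 1.12 - (0.2) = 0.92; z^2-coef -0.35 - (0.2)(1.12) = -0.574; z^3-coef -(0.2)(-0.35) = 0.07.]
Remaining roots from the quadratic factor 1 + (1.12) z + (-0.35) z^2:
  Set 1 + (1.12) z + (-0.35) z^2 = 0, i.e. a z^2 + b z + c = 0 with a = -0.35, b = 1.12, c = 1.
  Discriminant D = b^2 - 4ac = (1.12)^2 - 4*(-0.35)*1 = 1.2544 - (-1.4) = 2.6544.
  D >= 0, so the roots are real: z = (-b +/- sqrt(D)) / (2a) = (-1.12 +/- 1.629233) / (-0.7).
    z_1 = (-1.12 + 1.629233) / (-0.7) = -0.7275,   |z_1| = 0.7275.
    z_2 = (-1.12 - 1.629233) / (-0.7) = 3.9275,   |z_2| = 3.9275.
Moduli of all roots: 5.0000, 0.7275, 3.9275.
All moduli strictly greater than 1? No.
Verdict: Not invertible.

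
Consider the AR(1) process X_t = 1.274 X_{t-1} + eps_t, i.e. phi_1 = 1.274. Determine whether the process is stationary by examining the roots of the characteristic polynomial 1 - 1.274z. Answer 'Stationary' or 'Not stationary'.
\text{Not stationary}

The AR(p) characteristic polynomial is P(z) = 1 - 1.274z.
Stationarity requires all roots to lie outside the unit circle, i.e. |z| > 1 for every root.
This is linear in z: 1 + (-1.274) z = 0  =>  z = -1/(-1.274) = 0.784929,  |z| = 0.784929.
Moduli of all roots: 0.7849.
All moduli strictly greater than 1? No.
Verdict: Not stationary.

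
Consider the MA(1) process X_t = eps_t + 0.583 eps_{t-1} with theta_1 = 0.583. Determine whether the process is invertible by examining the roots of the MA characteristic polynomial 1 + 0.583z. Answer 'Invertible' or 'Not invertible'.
\text{Invertible}

The MA(q) characteristic polynomial is P(z) = 1 + 0.583z.
Invertibility requires all roots to lie outside the unit circle, i.e. |z| > 1 for every root.
This is linear in z: 1 + (0.583) z = 0  =>  z = -1/(0.583) = -1.715266,  |z| = 1.715266.
Moduli of all roots: 1.7153.
All moduli strictly greater than 1? Yes.
Verdict: Invertible.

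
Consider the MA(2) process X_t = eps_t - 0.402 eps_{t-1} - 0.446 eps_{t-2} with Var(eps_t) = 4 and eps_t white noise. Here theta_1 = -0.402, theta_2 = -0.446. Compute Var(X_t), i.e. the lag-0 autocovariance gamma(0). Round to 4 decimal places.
\gamma(0) = 5.4421

For an MA(q) process X_t = eps_t + sum_i theta_i eps_{t-i} with
Var(eps_t) = sigma^2, the variance is
  gamma(0) = sigma^2 * (1 + sum_i theta_i^2).
  sum_i theta_i^2 = (-0.402)^2 + (-0.446)^2 = 0.161604 + 0.198916 = 0.36052.
  gamma(0) = 4 * (1 + 0.36052) = 4 * 1.36052 = 5.44208, which rounds to 5.4421.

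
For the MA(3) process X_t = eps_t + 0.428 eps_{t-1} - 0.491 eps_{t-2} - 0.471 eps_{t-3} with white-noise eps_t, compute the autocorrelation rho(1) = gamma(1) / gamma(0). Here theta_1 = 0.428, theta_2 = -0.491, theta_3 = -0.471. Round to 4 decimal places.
\rho(1) = 0.2728

For an MA(q) process with theta_0 = 1, the autocovariance is
  gamma(k) = sigma^2 * sum_{i=0..q-k} theta_i * theta_{i+k},
and rho(k) = gamma(k) / gamma(0). Sigma^2 cancels.
  numerator   = (1)*(0.428) + (0.428)*(-0.491) + (-0.491)*(-0.471) = 0.449113.
  denominator = (1)^2 + (0.428)^2 + (-0.491)^2 + (-0.471)^2 = 1.646106.
  rho(1) = 0.449113 / 1.646106 = 0.2728.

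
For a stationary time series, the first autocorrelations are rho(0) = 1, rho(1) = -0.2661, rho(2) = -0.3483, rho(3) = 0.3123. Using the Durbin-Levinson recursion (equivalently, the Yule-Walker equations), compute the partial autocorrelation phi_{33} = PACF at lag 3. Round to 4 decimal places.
\phi_{33} = 0.0781

The PACF at lag k is phi_{kk}, the last component of the solution
to the Yule-Walker system G_k phi = r_k where
  (G_k)_{ij} = rho(|i - j|), (r_k)_i = rho(i), i,j = 1..k.
Equivalently, Durbin-Levinson gives phi_{kk} iteratively:
  phi_{11} = rho(1)
  phi_{kk} = [rho(k) - sum_{j=1..k-1} phi_{k-1,j} rho(k-j)]
            / [1 - sum_{j=1..k-1} phi_{k-1,j} rho(j)],
  phi_{k,j} = phi_{k-1,j} - phi_{kk} phi_{k-1,k-j},  j = 1..k-1.
Step k = 1:
  phi_11 = rho(1) = -0.2661.
Step k = 2:
  phi_22 = [rho(2) - phi_11 rho(1)] / [1 - phi_11 rho(1)] = [-0.3483 - (-0.2661)(-0.2661)] / [1 - (-0.2661)(-0.2661)]
         = -0.41910921 / 0.92919079 = -0.451048.
  Update: phi_21 = phi_11 - phi_22 phi_11 = -0.2661 - (-0.451048)(-0.2661) = -0.386124.
Step k = 3:
  phi_33 = [rho(3) - phi_21 rho(2) - phi_22 rho(1)] / [1 - phi_21 rho(1) - phi_22 rho(2)]
    numerator   = 0.3123 - (-0.386124)(-0.3483) - (-0.451048)(-0.2661) = 0.05778935
    denominator = 1 - (-0.386124)(-0.2661) - (-0.451048)(-0.3483) = 0.74015262
  phi_33 = 0.05778935 / 0.74015262 = 0.0781.
Therefore phi_{33} = 0.0781.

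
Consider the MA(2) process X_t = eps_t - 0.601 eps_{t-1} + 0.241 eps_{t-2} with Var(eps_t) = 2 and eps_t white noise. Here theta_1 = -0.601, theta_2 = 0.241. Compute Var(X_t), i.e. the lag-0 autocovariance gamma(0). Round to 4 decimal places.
\gamma(0) = 2.8386

For an MA(q) process X_t = eps_t + sum_i theta_i eps_{t-i} with
Var(eps_t) = sigma^2, the variance is
  gamma(0) = sigma^2 * (1 + sum_i theta_i^2).
  sum_i theta_i^2 = (-0.601)^2 + (0.241)^2 = 0.361201 + 0.058081 = 0.419282.
  gamma(0) = 2 * (1 + 0.419282) = 2 * 1.419282 = 2.838564, which rounds to 2.8386.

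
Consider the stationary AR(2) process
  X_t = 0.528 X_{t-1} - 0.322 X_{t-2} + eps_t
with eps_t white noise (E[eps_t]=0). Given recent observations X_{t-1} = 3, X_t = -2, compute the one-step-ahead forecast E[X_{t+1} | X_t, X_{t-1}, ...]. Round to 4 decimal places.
E[X_{t+1} \mid \mathcal F_t] = -2.0220

For an AR(p) model X_t = c + sum_i phi_i X_{t-i} + eps_t, the
one-step-ahead conditional mean is
  E[X_{t+1} | X_t, ...] = c + sum_i phi_i X_{t+1-i}.
Substitute known values:
  E[X_{t+1} | ...] = (0.528) * (-2) + (-0.322) * (3)
                   = -2.0220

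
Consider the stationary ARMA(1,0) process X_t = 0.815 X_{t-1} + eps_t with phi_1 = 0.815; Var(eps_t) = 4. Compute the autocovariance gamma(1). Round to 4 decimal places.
\gamma(1) = 9.7089

Multiply the model equation by X_{t-k} and take expectations. With theta_0 = psi_0 = 1 and psi_j the MA(infinity) weights, this gives
  gamma(k) - sum_i phi_i gamma(k-i) = c_k,
  c_k = sigma^2 * sum_{j=k..q} theta_j psi_{j-k}   (c_k = 0 for k > q),
using gamma(-m) = gamma(m).
Pure AR (q = 0): c_0 = sigma^2 = 4, c_k = 0 for k >= 1.
Equations for k = 0 and k = 1 (AR order 1):
  gamma(0) = phi_1 gamma(1) + c_0
  gamma(1) = phi_1 gamma(0) + c_1
Substituting the second into the first: gamma(0) (1 - phi_1^2) = c_0 + phi_1 c_1, so
  gamma(0) = c_0 / (1 - phi_1^2) = 4 / (1 - (0.815)^2) = 4 / 0.335775 = 11.912739.
  gamma(1) = phi_1 gamma(0) = (0.815)(11.912739) = 9.708882.
Therefore gamma(1) = 9.7089 (to 4 decimal places).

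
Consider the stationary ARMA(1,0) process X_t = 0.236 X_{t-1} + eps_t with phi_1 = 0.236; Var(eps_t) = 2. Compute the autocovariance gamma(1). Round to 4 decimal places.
\gamma(1) = 0.4998

Multiply the model equation by X_{t-k} and take expectations. With theta_0 = psi_0 = 1 and psi_j the MA(infinity) weights, this gives
  gamma(k) - sum_i phi_i gamma(k-i) = c_k,
  c_k = sigma^2 * sum_{j=k..q} theta_j psi_{j-k}   (c_k = 0 for k > q),
using gamma(-m) = gamma(m).
Pure AR (q = 0): c_0 = sigma^2 = 2, c_k = 0 for k >= 1.
Equations for k = 0 and k = 1 (AR order 1):
  gamma(0) = phi_1 gamma(1) + c_0
  gamma(1) = phi_1 gamma(0) + c_1
Substituting the second into the first: gamma(0) (1 - phi_1^2) = c_0 + phi_1 c_1, so
  gamma(0) = c_0 / (1 - phi_1^2) = 2 / (1 - (0.236)^2) = 2 / 0.944304 = 2.117962.
  gamma(1) = phi_1 gamma(0) = (0.236)(2.117962) = 0.499839.
Therefore gamma(1) = 0.4998 (to 4 decimal places).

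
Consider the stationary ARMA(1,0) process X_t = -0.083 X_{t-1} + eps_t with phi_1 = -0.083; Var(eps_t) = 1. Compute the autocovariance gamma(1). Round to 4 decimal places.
\gamma(1) = -0.0836

Multiply the model equation by X_{t-k} and take expectations. With theta_0 = psi_0 = 1 and psi_j the MA(infinity) weights, this gives
  gamma(k) - sum_i phi_i gamma(k-i) = c_k,
  c_k = sigma^2 * sum_{j=k..q} theta_j psi_{j-k}   (c_k = 0 for k > q),
using gamma(-m) = gamma(m).
Pure AR (q = 0): c_0 = sigma^2 = 1, c_k = 0 for k >= 1.
Equations for k = 0 and k = 1 (AR order 1):
  gamma(0) = phi_1 gamma(1) + c_0
  gamma(1) = phi_1 gamma(0) + c_1
Substituting the second into the first: gamma(0) (1 - phi_1^2) = c_0 + phi_1 c_1, so
  gamma(0) = c_0 / (1 - phi_1^2) = 1 / (1 - (-0.083)^2) = 1 / 0.993111 = 1.006937.
  gamma(1) = phi_1 gamma(0) = (-0.083)(1.006937) = -0.083576.
Therefore gamma(1) = -0.0836 (to 4 decimal places).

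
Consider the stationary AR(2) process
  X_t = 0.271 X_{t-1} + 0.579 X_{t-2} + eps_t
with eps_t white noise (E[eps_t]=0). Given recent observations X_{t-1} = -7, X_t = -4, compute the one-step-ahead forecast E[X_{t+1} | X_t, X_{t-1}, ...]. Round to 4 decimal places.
E[X_{t+1} \mid \mathcal F_t] = -5.1370

For an AR(p) model X_t = c + sum_i phi_i X_{t-i} + eps_t, the
one-step-ahead conditional mean is
  E[X_{t+1} | X_t, ...] = c + sum_i phi_i X_{t+1-i}.
Substitute known values:
  E[X_{t+1} | ...] = (0.271) * (-4) + (0.579) * (-7)
                   = -5.1370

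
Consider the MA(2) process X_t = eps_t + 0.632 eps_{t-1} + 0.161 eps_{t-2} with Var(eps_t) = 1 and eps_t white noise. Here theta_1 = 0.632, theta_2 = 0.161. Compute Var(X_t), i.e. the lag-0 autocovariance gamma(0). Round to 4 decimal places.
\gamma(0) = 1.4253

For an MA(q) process X_t = eps_t + sum_i theta_i eps_{t-i} with
Var(eps_t) = sigma^2, the variance is
  gamma(0) = sigma^2 * (1 + sum_i theta_i^2).
  sum_i theta_i^2 = (0.632)^2 + (0.161)^2 = 0.399424 + 0.025921 = 0.425345.
  gamma(0) = 1 * (1 + 0.425345) = 1 * 1.425345 = 1.425345, which rounds to 1.4253.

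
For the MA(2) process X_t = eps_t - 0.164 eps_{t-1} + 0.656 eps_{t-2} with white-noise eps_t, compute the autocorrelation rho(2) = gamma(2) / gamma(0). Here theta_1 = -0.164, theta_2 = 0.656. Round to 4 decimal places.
\rho(2) = 0.4502

For an MA(q) process with theta_0 = 1, the autocovariance is
  gamma(k) = sigma^2 * sum_{i=0..q-k} theta_i * theta_{i+k},
and rho(k) = gamma(k) / gamma(0). Sigma^2 cancels.
  numerator   = (1)*(0.656) = 0.656.
  denominator = (1)^2 + (-0.164)^2 + (0.656)^2 = 1.457232.
  rho(2) = 0.656 / 1.457232 = 0.4502.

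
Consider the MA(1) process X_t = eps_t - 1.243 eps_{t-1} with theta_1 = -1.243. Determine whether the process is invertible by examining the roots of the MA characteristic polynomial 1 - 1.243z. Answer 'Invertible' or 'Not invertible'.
\text{Not invertible}

The MA(q) characteristic polynomial is P(z) = 1 - 1.243z.
Invertibility requires all roots to lie outside the unit circle, i.e. |z| > 1 for every root.
This is linear in z: 1 + (-1.243) z = 0  =>  z = -1/(-1.243) = 0.804505,  |z| = 0.804505.
Moduli of all roots: 0.8045.
All moduli strictly greater than 1? No.
Verdict: Not invertible.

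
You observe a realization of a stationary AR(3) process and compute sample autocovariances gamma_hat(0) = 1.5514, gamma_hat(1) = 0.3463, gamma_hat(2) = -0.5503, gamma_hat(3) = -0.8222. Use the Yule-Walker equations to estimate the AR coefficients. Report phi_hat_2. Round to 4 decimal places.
\hat\phi_{2} = -0.2940

The Yule-Walker equations for an AR(p) process read, in matrix form,
  Gamma_p phi = r_p,   with   (Gamma_p)_{ij} = gamma(|i - j|),
                       (r_p)_i = gamma(i),   i,j = 1..p.
Substitute the sample gammas (Toeplitz matrix and right-hand side of size 3):
  Gamma_p = [[1.5514, 0.3463, -0.5503], [0.3463, 1.5514, 0.3463], [-0.5503, 0.3463, 1.5514]]
  r_p     = [0.3463, -0.5503, -0.8222]
Written out (R1..R3):
  (R1) 1.5514 phi_1 + 0.3463 phi_2 - 0.5503 phi_3 = 0.3463
  (R2) 0.3463 phi_1 + 1.5514 phi_2 + 0.3463 phi_3 = -0.5503
  (R3) -0.5503 phi_1 + 0.3463 phi_2 + 1.5514 phi_3 = -0.8222
Gaussian elimination:
  R2 <- R2 - (0.3463/1.5514) R1 = R2 - (0.223218) R1:  1.4741 phi_2 + 0.469137 phi_3 = -0.6276
  R3 <- R3 - (-0.5503/1.5514) R1 = R3 - (-0.354712) R1:  0.469137 phi_2 + 1.356202 phi_3 = -0.699363
  R3 <- R3 - (0.469137/1.4741) R2 = R3 - (0.318253) R2:  1.206898 phi_3 = -0.499628
Back-substitution:
  phi_hat_3 = -0.499628 / 1.206898 = -0.413977
  phi_hat_2 = (-0.6276 - (0.469137)(-0.413977)) / 1.4741 = -0.294002
  phi_hat_1 = (0.3463 - (0.3463)(-0.294002) - (-0.5503)(-0.413977)) / 1.5514 = 0.142002
So phi_hat = [0.1420, -0.2940, -0.4140].
Therefore phi_hat_2 = -0.2940.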